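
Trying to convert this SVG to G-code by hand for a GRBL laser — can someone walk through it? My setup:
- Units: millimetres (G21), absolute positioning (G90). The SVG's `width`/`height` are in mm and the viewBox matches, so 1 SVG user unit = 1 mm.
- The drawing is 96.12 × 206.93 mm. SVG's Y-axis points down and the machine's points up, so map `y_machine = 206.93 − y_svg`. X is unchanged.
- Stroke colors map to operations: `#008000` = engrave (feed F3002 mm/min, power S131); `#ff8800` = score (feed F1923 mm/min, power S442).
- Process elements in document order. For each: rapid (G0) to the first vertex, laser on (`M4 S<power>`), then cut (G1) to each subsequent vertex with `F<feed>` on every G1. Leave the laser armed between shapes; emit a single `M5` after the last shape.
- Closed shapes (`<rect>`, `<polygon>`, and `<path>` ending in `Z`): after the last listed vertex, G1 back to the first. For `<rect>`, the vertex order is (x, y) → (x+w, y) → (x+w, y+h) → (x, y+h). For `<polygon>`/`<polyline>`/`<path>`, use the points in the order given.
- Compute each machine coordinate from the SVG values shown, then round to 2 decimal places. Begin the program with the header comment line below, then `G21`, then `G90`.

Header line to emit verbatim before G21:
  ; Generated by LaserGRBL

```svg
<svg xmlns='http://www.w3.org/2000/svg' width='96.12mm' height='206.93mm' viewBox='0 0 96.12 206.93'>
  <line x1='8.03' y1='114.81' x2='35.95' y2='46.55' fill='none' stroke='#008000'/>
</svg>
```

Since the viewBox matches the mm dimensions, user units are millimetres directly. The only transform is the Y-flip y_m = 206.93 − y_svg.

Shape 1 is a line segment drawn with `<line>`. Its stroke #008000 means engrave at S131, F3002. After flipping Y the toolpath is (8.03,92.12) → (35.95,160.38).

; Generated by LaserGRBL
G21
G90
G0 X8.03 Y92.12
M4 S131
G1 X35.95 Y160.38 F3002
M5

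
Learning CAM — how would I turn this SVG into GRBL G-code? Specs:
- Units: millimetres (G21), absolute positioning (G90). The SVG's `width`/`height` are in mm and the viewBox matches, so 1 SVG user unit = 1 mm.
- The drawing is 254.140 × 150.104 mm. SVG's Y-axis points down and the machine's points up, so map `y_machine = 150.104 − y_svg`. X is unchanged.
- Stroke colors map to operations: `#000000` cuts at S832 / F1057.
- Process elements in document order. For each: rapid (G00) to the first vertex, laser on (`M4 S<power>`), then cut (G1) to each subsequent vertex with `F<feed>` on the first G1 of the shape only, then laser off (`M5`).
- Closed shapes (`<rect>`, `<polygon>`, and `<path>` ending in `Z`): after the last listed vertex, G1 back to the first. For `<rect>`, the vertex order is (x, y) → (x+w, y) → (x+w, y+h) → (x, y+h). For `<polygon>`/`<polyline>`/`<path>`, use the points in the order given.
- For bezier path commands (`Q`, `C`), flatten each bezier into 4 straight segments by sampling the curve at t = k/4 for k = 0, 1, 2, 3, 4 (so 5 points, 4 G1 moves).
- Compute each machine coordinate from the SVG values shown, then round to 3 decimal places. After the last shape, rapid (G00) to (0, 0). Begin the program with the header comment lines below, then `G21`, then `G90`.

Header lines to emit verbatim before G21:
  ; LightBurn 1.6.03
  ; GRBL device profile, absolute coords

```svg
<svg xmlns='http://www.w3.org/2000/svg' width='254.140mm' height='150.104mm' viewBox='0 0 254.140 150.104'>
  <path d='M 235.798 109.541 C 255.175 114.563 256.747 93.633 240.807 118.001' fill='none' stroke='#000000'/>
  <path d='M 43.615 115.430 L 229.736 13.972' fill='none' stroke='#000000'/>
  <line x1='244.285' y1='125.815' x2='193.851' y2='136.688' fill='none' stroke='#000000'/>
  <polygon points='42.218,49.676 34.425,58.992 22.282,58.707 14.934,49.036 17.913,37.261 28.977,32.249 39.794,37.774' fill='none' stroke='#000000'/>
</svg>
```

; LightBurn 1.6.03
; GRBL device profile, absolute coords
G21
G90
G00 X235.798 Y40.563
M4 S832
G1 X246.997 Y40.549 F1057
G1 X251.546 Y43.588
G1 X249.474 Y42.999
G1 X240.807 Y32.103
M5
G00 X43.615 Y34.674
M4 S832
G1 X229.736 Y136.132 F1057
M5
G00 X244.285 Y24.289
M4 S832
G1 X193.851 Y13.416 F1057
M5
G00 X42.218 Y100.428
M4 S832
G1 X34.425 Y91.112 F1057
G1 X22.282 Y91.397
G1 X14.934 Y101.068
G1 X17.913 Y112.843
G1 X28.977 Y117.855
G1 X39.794 Y112.330
G1 X42.218 Y100.428
M5
G00 X0.000 Y0.000

Since the viewBox matches the mm dimensions, user units are millimetres directly. The only transform is the Y-flip y_m = 150.104 − y_svg.

Shape 1 is a cubic bezier drawn with `<path>`. Its stroke #000000 means cut at S832, F1057. After flipping Y the toolpath is (235.798,40.563) → (246.997,40.549) → (251.546,43.588) → (249.474,42.999) → (240.807,32.103).

Shape 2 is a line segment drawn with `<path>`. Its stroke #000000 means cut at S832, F1057. After flipping Y the toolpath is (43.615,34.674) → (229.736,136.132).

Shape 3 is a line segment drawn with `<line>`. Its stroke #000000 means cut at S832, F1057. After flipping Y the toolpath is (244.285,24.289) → (193.851,13.416).

Shape 4 is a regular polygon drawn with `<polygon>`. Its stroke #000000 means cut at S832, F1057. After flipping Y the toolpath is (42.218,100.428) → (34.425,91.112) → (22.282,91.397) → (14.934,101.068) → (17.913,112.843) → (28.977,117.855) → (39.794,112.330) → (42.218,100.428), returning to the start.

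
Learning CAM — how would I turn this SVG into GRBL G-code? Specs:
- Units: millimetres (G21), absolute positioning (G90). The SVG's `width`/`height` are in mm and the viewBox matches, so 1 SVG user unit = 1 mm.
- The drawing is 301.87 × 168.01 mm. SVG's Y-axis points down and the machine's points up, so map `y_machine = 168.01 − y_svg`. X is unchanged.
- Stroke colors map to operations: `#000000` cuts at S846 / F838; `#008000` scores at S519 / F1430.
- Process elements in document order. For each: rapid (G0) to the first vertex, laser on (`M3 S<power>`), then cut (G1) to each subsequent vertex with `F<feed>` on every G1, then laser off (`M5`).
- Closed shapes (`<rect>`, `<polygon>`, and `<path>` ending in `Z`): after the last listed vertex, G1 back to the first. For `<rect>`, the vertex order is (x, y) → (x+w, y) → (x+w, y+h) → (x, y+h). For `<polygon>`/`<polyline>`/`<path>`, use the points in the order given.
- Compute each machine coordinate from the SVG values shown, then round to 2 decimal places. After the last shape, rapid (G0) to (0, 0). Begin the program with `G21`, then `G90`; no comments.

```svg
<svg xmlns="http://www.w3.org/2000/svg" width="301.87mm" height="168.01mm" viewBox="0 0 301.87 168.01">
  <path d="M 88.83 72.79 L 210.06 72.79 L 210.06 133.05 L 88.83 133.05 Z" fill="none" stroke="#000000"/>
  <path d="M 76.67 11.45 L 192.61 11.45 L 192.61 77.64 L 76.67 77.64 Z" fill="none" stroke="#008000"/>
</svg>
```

G21
G90
G0 X88.83 Y95.22
M3 S846
G1 X210.06 Y95.22 F838
G1 X210.06 Y34.96 F838
G1 X88.83 Y34.96 F838
G1 X88.83 Y95.22 F838
M5
G0 X76.67 Y156.56
M3 S519
G1 X192.61 Y156.56 F1430
G1 X192.61 Y90.37 F1430
G1 X76.67 Y90.37 F1430
G1 X76.67 Y156.56 F1430
M5
G0 X0.00 Y0.00

viewBox `0 0 301.87 168.01` with mm width/height → 1 unit = 1 mm. Flip: y_m = 168.01 − y_svg.

**Shape 1** — `<path>` rectangle, stroke `#000000` → cut (S846, F838). Machine vertices: (88.83,95.22) → (210.06,95.22) → (210.06,34.96) → (88.83,34.96) → (88.83,95.22). Closed: final G1 returns to the first vertex.

**Shape 2** — `<path>` rectangle, stroke `#008000` → score (S519, F1430). Machine vertices: (76.67,156.56) → (192.61,156.56) → (192.61,90.37) → (76.67,90.37) → (76.67,156.56). Closed: final G1 returns to the first vertex.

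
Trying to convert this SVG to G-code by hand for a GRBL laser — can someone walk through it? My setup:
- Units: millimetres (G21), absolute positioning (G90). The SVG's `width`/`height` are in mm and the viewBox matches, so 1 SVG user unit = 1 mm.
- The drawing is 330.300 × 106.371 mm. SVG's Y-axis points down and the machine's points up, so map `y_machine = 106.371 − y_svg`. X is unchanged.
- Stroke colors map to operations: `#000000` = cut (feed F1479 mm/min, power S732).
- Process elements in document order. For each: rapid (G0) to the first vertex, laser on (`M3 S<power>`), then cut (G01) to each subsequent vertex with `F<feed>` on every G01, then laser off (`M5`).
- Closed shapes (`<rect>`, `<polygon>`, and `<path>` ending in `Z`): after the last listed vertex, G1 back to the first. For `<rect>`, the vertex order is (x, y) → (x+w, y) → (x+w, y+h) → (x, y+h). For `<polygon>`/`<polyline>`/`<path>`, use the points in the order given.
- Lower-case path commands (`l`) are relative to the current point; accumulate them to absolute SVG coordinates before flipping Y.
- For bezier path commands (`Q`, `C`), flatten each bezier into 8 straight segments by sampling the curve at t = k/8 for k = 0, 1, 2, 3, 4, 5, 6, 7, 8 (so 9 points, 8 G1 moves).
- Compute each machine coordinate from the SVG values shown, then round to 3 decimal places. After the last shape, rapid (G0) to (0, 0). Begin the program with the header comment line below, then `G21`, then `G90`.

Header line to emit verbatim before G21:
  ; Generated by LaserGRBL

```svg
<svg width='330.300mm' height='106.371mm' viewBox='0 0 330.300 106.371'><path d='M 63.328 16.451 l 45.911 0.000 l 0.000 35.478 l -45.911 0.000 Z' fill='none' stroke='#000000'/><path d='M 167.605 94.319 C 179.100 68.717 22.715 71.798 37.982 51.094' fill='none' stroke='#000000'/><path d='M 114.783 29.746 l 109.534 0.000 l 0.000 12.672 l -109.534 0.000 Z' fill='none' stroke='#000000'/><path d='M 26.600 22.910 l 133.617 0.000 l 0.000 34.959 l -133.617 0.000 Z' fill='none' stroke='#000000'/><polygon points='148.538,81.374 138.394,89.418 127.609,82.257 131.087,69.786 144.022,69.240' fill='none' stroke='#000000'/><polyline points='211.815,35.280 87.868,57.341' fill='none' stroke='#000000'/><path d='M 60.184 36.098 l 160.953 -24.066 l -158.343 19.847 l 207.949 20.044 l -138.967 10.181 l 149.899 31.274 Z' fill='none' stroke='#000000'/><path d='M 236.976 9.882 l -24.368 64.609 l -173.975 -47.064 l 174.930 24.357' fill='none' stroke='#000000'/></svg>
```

1 u = 1 mm; y_m = 106.371 − y.

[1] `<path>` rectangle, #000000→cut S732 F1479: (63.328,89.920) → (109.239,89.920) → (109.239,54.442) → (63.328,54.442) → (63.328,89.920) (closed)

[2] `<path>` cubic bezier, #000000→cut S732 F1479: (167.605,12.052) → (164.709,20.411) → (150.054,26.695) → (127.618,31.520) → (101.379,35.501) → (75.317,39.252) → (53.411,43.389) → (39.640,48.525) → (37.982,55.277)

[3] `<path>` rectangle, #000000→cut S732 F1479: (114.783,76.625) → (224.317,76.625) → (224.317,63.953) → (114.783,63.953) → (114.783,76.625) (closed)

[4] `<path>` rectangle, #000000→cut S732 F1479: (26.600,83.461) → (160.217,83.461) → (160.217,48.502) → (26.600,48.502) → (26.600,83.461) (closed)

[5] `<polygon>` regular polygon, #000000→cut S732 F1479: (148.538,24.997) → (138.394,16.953) → (127.609,24.114) → (131.087,36.585) → (144.022,37.131) → (148.538,24.997) (closed)

[6] `<polyline>` line segment, #000000→cut S732 F1479: (211.815,71.091) → (87.868,49.030)

[7] `<path>` closed polygon, #000000→cut S732 F1479: (60.184,70.273) → (221.137,94.339) → (62.794,74.492) → (270.743,54.448) → (131.776,44.267) → (281.675,12.993) → (60.184,70.273) (closed)

[8] `<path>` open polyline, #000000→cut S732 F1479: (236.976,96.489) → (212.608,31.880) → (38.633,78.944) → (213.563,54.587)

; Generated by LaserGRBL
G21
G90
G0 X63.328 Y89.920
M3 S732
G01 X109.239 Y89.920 F1479
G01 X109.239 Y54.442 F1479
G01 X63.328 Y54.442 F1479
G01 X63.328 Y89.920 F1479
M5
G0 X167.605 Y12.052
M3 S732
G01 X164.709 Y20.411 F1479
G01 X150.054 Y26.695 F1479
G01 X127.618 Y31.520 F1479
G01 X101.379 Y35.501 F1479
G01 X75.317 Y39.252 F1479
G01 X53.411 Y43.389 F1479
G01 X39.640 Y48.525 F1479
G01 X37.982 Y55.277 F1479
M5
G0 X114.783 Y76.625
M3 S732
G01 X224.317 Y76.625 F1479
G01 X224.317 Y63.953 F1479
G01 X114.783 Y63.953 F1479
G01 X114.783 Y76.625 F1479
M5
G0 X26.600 Y83.461
M3 S732
G01 X160.217 Y83.461 F1479
G01 X160.217 Y48.502 F1479
G01 X26.600 Y48.502 F1479
G01 X26.600 Y83.461 F1479
M5
G0 X148.538 Y24.997
M3 S732
G01 X138.394 Y16.953 F1479
G01 X127.609 Y24.114 F1479
G01 X131.087 Y36.585 F1479
G01 X144.022 Y37.131 F1479
G01 X148.538 Y24.997 F1479
M5
G0 X211.815 Y71.091
M3 S732
G01 X87.868 Y49.030 F1479
M5
G0 X60.184 Y70.273
M3 S732
G01 X221.137 Y94.339 F1479
G01 X62.794 Y74.492 F1479
G01 X270.743 Y54.448 F1479
G01 X131.776 Y44.267 F1479
G01 X281.675 Y12.993 F1479
G01 X60.184 Y70.273 F1479
M5
G0 X236.976 Y96.489
M3 S732
G01 X212.608 Y31.880 F1479
G01 X38.633 Y78.944 F1479
G01 X213.563 Y54.587 F1479
M5
G0 X0.000 Y0.000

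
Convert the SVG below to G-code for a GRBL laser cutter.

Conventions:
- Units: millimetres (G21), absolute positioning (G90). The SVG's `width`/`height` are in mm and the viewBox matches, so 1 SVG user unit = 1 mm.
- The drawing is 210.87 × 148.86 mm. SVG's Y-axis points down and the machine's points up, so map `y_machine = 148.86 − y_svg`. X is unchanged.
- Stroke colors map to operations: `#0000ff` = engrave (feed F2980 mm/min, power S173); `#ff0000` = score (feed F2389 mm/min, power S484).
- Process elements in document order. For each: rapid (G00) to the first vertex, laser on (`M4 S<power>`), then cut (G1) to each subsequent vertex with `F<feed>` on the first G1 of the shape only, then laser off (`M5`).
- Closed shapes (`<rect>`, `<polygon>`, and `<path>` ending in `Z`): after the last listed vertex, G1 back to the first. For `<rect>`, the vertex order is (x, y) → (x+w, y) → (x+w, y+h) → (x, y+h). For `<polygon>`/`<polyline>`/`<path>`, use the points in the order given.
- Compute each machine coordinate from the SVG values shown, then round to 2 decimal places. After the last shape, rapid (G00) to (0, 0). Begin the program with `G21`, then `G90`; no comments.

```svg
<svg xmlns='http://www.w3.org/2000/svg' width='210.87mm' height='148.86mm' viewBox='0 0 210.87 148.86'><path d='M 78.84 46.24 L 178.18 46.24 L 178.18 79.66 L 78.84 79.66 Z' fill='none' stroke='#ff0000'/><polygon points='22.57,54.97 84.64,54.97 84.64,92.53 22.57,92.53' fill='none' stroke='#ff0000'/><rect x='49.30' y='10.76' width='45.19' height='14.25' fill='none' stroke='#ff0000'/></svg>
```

Since the viewBox matches the mm dimensions, user units are millimetres directly. The only transform is the Y-flip y_m = 148.86 − y_svg.

Shape 1 is a rectangle drawn with `<path>`. Its stroke #ff0000 means score at S484, F2389. After flipping Y the toolpath is (78.84,102.62) → (178.18,102.62) → (178.18,69.20) → (78.84,69.20) → (78.84,102.62), returning to the start.

Shape 2 is a rectangle drawn with `<polygon>`. Its stroke #ff0000 means score at S484, F2389. After flipping Y the toolpath is (22.57,93.89) → (84.64,93.89) → (84.64,56.33) → (22.57,56.33) → (22.57,93.89), returning to the start.

Shape 3 is a rectangle drawn with `<rect>`. Its stroke #ff0000 means score at S484, F2389. After flipping Y the toolpath is (49.30,138.10) → (94.49,138.10) → (94.49,123.85) → (49.30,123.85) → (49.30,138.10), returning to the start.

G21
G90
G00 X78.84 Y102.62
M4 S484
G1 X178.18 Y102.62 F2389
G1 X178.18 Y69.20
G1 X78.84 Y69.20
G1 X78.84 Y102.62
M5
G00 X22.57 Y93.89
M4 S484
G1 X84.64 Y93.89 F2389
G1 X84.64 Y56.33
G1 X22.57 Y56.33
G1 X22.57 Y93.89
M5
G00 X49.30 Y138.10
M4 S484
G1 X94.49 Y138.10 F2389
G1 X94.49 Y123.85
G1 X49.30 Y123.85
G1 X49.30 Y138.10
M5
G00 X0.00 Y0.00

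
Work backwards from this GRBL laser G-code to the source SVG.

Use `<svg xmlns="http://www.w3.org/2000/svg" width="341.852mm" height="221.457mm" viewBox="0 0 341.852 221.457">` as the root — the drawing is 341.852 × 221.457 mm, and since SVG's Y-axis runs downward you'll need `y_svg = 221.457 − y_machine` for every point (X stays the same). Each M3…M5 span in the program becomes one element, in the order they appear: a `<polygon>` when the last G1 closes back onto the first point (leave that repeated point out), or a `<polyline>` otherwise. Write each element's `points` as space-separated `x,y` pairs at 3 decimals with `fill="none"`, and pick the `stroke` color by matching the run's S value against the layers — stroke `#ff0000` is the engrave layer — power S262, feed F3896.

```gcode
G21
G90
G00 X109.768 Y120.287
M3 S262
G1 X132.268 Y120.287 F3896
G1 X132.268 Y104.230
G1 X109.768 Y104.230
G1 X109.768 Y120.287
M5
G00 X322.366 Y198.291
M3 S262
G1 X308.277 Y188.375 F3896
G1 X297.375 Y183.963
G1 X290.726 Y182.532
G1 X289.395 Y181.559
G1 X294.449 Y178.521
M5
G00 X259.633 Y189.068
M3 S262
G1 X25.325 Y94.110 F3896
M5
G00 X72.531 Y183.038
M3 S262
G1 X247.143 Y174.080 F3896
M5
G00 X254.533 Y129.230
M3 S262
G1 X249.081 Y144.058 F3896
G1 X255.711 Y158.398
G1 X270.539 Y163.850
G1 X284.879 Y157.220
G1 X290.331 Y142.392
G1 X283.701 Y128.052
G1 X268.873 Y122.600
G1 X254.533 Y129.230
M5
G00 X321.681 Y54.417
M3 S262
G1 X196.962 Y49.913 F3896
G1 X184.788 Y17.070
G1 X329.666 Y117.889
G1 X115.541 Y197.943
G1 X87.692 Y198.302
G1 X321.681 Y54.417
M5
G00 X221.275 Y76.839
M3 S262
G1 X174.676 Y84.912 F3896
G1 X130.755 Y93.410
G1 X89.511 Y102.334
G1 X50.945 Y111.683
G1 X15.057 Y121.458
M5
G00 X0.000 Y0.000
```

<svg xmlns="http://www.w3.org/2000/svg" width="341.852mm" height="221.457mm" viewBox="0 0 341.852 221.457">
  <polygon points="109.768,101.170 132.268,101.170 132.268,117.227 109.768,117.227" fill="none" stroke="#ff0000"/>
  <polyline points="322.366,23.166 308.277,33.082 297.375,37.494 290.726,38.925 289.395,39.898 294.449,42.936" fill="none" stroke="#ff0000"/>
  <polyline points="259.633,32.389 25.325,127.347" fill="none" stroke="#ff0000"/>
  <polyline points="72.531,38.419 247.143,47.377" fill="none" stroke="#ff0000"/>
  <polygon points="254.533,92.227 249.081,77.399 255.711,63.059 270.539,57.607 284.879,64.237 290.331,79.065 283.701,93.405 268.873,98.857" fill="none" stroke="#ff0000"/>
  <polygon points="321.681,167.040 196.962,171.544 184.788,204.387 329.666,103.568 115.541,23.514 87.692,23.155" fill="none" stroke="#ff0000"/>
  <polyline points="221.275,144.618 174.676,136.545 130.755,128.047 89.511,119.123 50.945,109.774 15.057,99.999" fill="none" stroke="#ff0000"/>
</svg>

y_svg = 221.457 − y_m. Every run uses S262, so all elements get stroke `#ff0000` (engrave).

[1] closed run; points: 109.768,101.170 132.268,101.170 132.268,117.227 109.768,117.227

[2] open run; points: 322.366,23.166 308.277,33.082 297.375,37.494 290.726,38.925 289.395,39.898 294.449,42.936

[3] open run; points: 259.633,32.389 25.325,127.347

[4] open run; points: 72.531,38.419 247.143,47.377

[5] closed run; points: 254.533,92.227 249.081,77.399 255.711,63.059 270.539,57.607 284.879,64.237 290.331,79.065 283.701,93.405 268.873,98.857

[6] closed run; points: 321.681,167.040 196.962,171.544 184.788,204.387 329.666,103.568 115.541,23.514 87.692,23.155

[7] open run; points: 221.275,144.618 174.676,136.545 130.755,128.047 89.511,119.123 50.945,109.774 15.057,99.999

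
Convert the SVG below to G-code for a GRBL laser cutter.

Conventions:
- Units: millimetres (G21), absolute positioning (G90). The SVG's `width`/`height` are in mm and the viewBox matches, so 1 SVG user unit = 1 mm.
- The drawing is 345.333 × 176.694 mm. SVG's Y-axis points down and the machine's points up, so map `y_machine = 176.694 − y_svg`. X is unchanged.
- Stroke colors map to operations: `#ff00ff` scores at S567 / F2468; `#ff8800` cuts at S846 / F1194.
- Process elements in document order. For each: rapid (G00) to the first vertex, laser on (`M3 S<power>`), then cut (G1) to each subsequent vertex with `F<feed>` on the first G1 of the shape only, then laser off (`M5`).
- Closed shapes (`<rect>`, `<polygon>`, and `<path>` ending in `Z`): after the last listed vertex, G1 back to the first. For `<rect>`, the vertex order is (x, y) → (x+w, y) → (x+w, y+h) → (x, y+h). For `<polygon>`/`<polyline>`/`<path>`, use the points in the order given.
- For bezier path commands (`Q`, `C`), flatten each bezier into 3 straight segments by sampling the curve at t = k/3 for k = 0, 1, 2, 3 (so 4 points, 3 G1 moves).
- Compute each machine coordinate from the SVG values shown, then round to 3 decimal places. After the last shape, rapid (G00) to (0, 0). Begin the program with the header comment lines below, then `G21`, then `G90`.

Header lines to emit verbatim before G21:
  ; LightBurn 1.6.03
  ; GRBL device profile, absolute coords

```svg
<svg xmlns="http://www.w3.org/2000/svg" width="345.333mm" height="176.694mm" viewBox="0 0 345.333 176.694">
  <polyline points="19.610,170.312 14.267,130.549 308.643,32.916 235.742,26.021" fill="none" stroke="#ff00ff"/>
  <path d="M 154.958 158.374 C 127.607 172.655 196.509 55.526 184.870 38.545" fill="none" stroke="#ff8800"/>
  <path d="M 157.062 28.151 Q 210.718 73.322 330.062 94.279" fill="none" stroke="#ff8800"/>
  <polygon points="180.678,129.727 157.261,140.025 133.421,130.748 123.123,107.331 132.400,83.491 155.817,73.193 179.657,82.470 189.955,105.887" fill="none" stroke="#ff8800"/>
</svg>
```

viewBox `0 0 345.333 176.694` with mm width/height → 1 unit = 1 mm. Flip: y_m = 176.694 − y_svg.

**Shape 1** — `<polyline>` open polyline, stroke `#ff00ff` → score (S567, F2468). Machine vertices: (19.610,6.382) → (14.267,46.145) → (308.643,143.778) → (235.742,150.673). Open path.

**Shape 2** — `<path>` cubic bezier, stroke `#ff8800` → cut (S846, F1194). Control points (SVG): P0=(154.958,158.374), P1=(127.607,172.655), P2=(196.509,55.526), P3=(184.870,38.545); sampled at t=k/3. Machine vertices: (154.958,18.320) → (153.143,39.266) → (176.210,96.362) → (184.870,138.149). Open path.

**Shape 3** — `<path>` quadratic bezier, stroke `#ff8800` → cut (S846, F1194). Control points (SVG): P0=(157.062,28.151), P1=(210.718,73.322), P2=(330.062,94.279); sampled at t=k/3. Machine vertices: (157.062,148.543) → (200.131,121.119) → (257.798,99.077) → (330.062,82.415). Open path.

**Shape 4** — `<polygon>` regular polygon, stroke `#ff8800` → cut (S846, F1194). Machine vertices: (180.678,46.967) → (157.261,36.669) → (133.421,45.946) → (123.123,69.363) → (132.400,93.203) → (155.817,103.501) → (179.657,94.224) → (189.955,70.807) → (180.678,46.967). Closed: final G1 returns to the first vertex.

; LightBurn 1.6.03
; GRBL device profile, absolute coords
G21
G90
G00 X19.610 Y6.382
M3 S567
G1 X14.267 Y46.145 F2468
G1 X308.643 Y143.778
G1 X235.742 Y150.673
M5
G00 X154.958 Y18.320
M3 S846
G1 X153.143 Y39.266 F1194
G1 X176.210 Y96.362
G1 X184.870 Y138.149
M5
G00 X157.062 Y148.543
M3 S846
G1 X200.131 Y121.119 F1194
G1 X257.798 Y99.077
G1 X330.062 Y82.415
M5
G00 X180.678 Y46.967
M3 S846
G1 X157.261 Y36.669 F1194
G1 X133.421 Y45.946
G1 X123.123 Y69.363
G1 X132.400 Y93.203
G1 X155.817 Y103.501
G1 X179.657 Y94.224
G1 X189.955 Y70.807
G1 X180.678 Y46.967
M5
G00 X0.000 Y0.000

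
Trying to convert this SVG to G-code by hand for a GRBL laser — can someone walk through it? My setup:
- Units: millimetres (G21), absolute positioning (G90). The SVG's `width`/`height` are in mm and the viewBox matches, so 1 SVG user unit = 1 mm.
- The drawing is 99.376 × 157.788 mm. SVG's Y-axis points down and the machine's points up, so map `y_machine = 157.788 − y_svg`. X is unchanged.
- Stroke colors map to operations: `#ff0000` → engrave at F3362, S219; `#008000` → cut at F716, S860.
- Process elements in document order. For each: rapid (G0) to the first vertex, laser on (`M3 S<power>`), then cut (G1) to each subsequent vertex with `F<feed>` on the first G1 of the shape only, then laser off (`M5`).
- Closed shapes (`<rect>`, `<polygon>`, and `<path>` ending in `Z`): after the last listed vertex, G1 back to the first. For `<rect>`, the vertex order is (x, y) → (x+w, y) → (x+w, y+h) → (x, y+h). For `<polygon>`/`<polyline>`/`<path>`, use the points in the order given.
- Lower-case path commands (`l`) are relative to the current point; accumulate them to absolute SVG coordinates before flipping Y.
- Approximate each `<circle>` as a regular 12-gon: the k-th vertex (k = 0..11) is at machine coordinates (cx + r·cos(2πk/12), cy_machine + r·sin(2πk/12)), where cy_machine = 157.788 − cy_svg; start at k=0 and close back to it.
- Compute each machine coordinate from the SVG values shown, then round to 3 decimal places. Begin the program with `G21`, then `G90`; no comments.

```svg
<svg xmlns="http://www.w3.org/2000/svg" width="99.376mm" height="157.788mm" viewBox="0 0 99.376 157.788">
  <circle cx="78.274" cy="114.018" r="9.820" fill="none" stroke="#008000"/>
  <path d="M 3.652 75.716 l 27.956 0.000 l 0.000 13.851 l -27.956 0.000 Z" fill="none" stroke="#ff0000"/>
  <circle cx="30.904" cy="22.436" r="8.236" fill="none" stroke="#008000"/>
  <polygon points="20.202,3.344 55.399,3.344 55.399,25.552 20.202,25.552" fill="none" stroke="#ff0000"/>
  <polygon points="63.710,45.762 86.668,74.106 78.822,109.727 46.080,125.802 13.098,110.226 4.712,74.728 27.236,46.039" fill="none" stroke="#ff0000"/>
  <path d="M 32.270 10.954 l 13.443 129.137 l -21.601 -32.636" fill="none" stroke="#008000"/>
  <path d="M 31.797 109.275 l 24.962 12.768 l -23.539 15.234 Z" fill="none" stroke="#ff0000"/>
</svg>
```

1 u = 1 mm; y_m = 157.788 − y.

[1] `<circle>` circle, #008000→cut S860 F716: (88.094,43.770) → (86.778,48.680) → (83.184,52.274) → (78.274,53.590) → (73.364,52.274) → (69.770,48.680) → (68.454,43.770) → (69.770,38.860) → (73.364,35.266) → (78.274,33.950) → (83.184,35.266) → (86.778,38.860) → (88.094,43.770) (closed)

[2] `<path>` rectangle, #ff0000→engrave S219 F3362: (3.652,82.072) → (31.608,82.072) → (31.608,68.221) → (3.652,68.221) → (3.652,82.072) (closed)

[3] `<circle>` circle, #008000→cut S860 F716: (39.140,135.352) → (38.037,139.470) → (35.022,142.485) → (30.904,143.588) → (26.786,142.485) → (23.771,139.470) → (22.668,135.352) → (23.771,131.234) → (26.786,128.219) → (30.904,127.116) → (35.022,128.219) → (38.037,131.234) → (39.140,135.352) (closed)

[4] `<polygon>` rectangle, #ff0000→engrave S219 F3362: (20.202,154.444) → (55.399,154.444) → (55.399,132.236) → (20.202,132.236) → (20.202,154.444) (closed)

[5] `<polygon>` regular polygon, #ff0000→engrave S219 F3362: (63.710,112.026) → (86.668,83.682) → (78.822,48.061) → (46.080,31.986) → (13.098,47.562) → (4.712,83.060) → (27.236,111.749) → (63.710,112.026) (closed)

[6] `<path>` open polyline, #008000→cut S860 F716: (32.270,146.834) → (45.713,17.697) → (24.112,50.333)

[7] `<path>` regular polygon, #ff0000→engrave S219 F3362: (31.797,48.513) → (56.759,35.745) → (33.220,20.511) → (31.797,48.513) (closed)

G21
G90
G0 X88.094 Y43.770
M3 S860
G1 X86.778 Y48.680 F716
G1 X83.184 Y52.274
G1 X78.274 Y53.590
G1 X73.364 Y52.274
G1 X69.770 Y48.680
G1 X68.454 Y43.770
G1 X69.770 Y38.860
G1 X73.364 Y35.266
G1 X78.274 Y33.950
G1 X83.184 Y35.266
G1 X86.778 Y38.860
G1 X88.094 Y43.770
M5
G0 X3.652 Y82.072
M3 S219
G1 X31.608 Y82.072 F3362
G1 X31.608 Y68.221
G1 X3.652 Y68.221
G1 X3.652 Y82.072
M5
G0 X39.140 Y135.352
M3 S860
G1 X38.037 Y139.470 F716
G1 X35.022 Y142.485
G1 X30.904 Y143.588
G1 X26.786 Y142.485
G1 X23.771 Y139.470
G1 X22.668 Y135.352
G1 X23.771 Y131.234
G1 X26.786 Y128.219
G1 X30.904 Y127.116
G1 X35.022 Y128.219
G1 X38.037 Y131.234
G1 X39.140 Y135.352
M5
G0 X20.202 Y154.444
M3 S219
G1 X55.399 Y154.444 F3362
G1 X55.399 Y132.236
G1 X20.202 Y132.236
G1 X20.202 Y154.444
M5
G0 X63.710 Y112.026
M3 S219
G1 X86.668 Y83.682 F3362
G1 X78.822 Y48.061
G1 X46.080 Y31.986
G1 X13.098 Y47.562
G1 X4.712 Y83.060
G1 X27.236 Y111.749
G1 X63.710 Y112.026
M5
G0 X32.270 Y146.834
M3 S860
G1 X45.713 Y17.697 F716
G1 X24.112 Y50.333
M5
G0 X31.797 Y48.513
M3 S219
G1 X56.759 Y35.745 F3362
G1 X33.220 Y20.511
G1 X31.797 Y48.513
M5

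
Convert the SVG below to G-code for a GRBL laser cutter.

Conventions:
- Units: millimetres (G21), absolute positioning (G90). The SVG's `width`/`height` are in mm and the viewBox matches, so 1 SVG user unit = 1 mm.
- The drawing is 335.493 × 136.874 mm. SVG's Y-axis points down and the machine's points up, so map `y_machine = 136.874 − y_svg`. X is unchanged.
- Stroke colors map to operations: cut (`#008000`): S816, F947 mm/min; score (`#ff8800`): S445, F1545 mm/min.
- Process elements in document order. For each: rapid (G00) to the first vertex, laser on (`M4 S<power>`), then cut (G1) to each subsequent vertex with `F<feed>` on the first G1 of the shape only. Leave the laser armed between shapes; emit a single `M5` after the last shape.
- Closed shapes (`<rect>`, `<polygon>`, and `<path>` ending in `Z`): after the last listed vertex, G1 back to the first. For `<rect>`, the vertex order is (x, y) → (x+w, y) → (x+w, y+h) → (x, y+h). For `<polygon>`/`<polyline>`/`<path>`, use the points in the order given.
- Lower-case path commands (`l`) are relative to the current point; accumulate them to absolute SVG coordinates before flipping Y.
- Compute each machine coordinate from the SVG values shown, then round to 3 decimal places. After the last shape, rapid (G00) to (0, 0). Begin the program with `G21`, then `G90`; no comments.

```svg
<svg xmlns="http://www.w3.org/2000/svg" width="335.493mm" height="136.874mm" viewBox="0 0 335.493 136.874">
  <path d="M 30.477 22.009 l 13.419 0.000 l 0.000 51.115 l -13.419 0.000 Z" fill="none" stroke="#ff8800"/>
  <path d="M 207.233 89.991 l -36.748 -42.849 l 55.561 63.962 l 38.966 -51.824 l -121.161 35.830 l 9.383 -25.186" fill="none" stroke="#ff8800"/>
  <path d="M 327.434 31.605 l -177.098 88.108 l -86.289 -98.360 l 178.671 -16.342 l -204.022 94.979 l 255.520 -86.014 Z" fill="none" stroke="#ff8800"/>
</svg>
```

G21
G90
G00 X30.477 Y114.865
M4 S445
G1 X43.896 Y114.865 F1545
G1 X43.896 Y63.750
G1 X30.477 Y63.750
G1 X30.477 Y114.865
G00 X207.233 Y46.883
M4 S445
G1 X170.485 Y89.732 F1545
G1 X226.046 Y25.770
G1 X265.012 Y77.594
G1 X143.851 Y41.764
G1 X153.234 Y66.950
G00 X327.434 Y105.269
M4 S445
G1 X150.336 Y17.161 F1545
G1 X64.047 Y115.521
G1 X242.718 Y131.863
G1 X38.696 Y36.884
G1 X294.216 Y122.898
G1 X327.434 Y105.269
M5
G00 X0.000 Y0.000

Since the viewBox matches the mm dimensions, user units are millimetres directly. The only transform is the Y-flip y_m = 136.874 − y_svg.

Shape 1 is a rectangle drawn with `<path>`. Its stroke #ff8800 means score at S445, F1545. After flipping Y the toolpath is (30.477,114.865) → (43.896,114.865) → (43.896,63.750) → (30.477,63.750) → (30.477,114.865), returning to the start.

Shape 2 is a open polyline drawn with `<path>`. Its stroke #ff8800 means score at S445, F1545. After flipping Y the toolpath is (207.233,46.883) → (170.485,89.732) → (226.046,25.770) → (265.012,77.594) → (143.851,41.764) → (153.234,66.950).

Shape 3 is a closed polygon drawn with `<path>`. Its stroke #ff8800 means score at S445, F1545. After flipping Y the toolpath is (327.434,105.269) → (150.336,17.161) → (64.047,115.521) → (242.718,131.863) → (38.696,36.884) → (294.216,122.898) → (327.434,105.269), returning to the start.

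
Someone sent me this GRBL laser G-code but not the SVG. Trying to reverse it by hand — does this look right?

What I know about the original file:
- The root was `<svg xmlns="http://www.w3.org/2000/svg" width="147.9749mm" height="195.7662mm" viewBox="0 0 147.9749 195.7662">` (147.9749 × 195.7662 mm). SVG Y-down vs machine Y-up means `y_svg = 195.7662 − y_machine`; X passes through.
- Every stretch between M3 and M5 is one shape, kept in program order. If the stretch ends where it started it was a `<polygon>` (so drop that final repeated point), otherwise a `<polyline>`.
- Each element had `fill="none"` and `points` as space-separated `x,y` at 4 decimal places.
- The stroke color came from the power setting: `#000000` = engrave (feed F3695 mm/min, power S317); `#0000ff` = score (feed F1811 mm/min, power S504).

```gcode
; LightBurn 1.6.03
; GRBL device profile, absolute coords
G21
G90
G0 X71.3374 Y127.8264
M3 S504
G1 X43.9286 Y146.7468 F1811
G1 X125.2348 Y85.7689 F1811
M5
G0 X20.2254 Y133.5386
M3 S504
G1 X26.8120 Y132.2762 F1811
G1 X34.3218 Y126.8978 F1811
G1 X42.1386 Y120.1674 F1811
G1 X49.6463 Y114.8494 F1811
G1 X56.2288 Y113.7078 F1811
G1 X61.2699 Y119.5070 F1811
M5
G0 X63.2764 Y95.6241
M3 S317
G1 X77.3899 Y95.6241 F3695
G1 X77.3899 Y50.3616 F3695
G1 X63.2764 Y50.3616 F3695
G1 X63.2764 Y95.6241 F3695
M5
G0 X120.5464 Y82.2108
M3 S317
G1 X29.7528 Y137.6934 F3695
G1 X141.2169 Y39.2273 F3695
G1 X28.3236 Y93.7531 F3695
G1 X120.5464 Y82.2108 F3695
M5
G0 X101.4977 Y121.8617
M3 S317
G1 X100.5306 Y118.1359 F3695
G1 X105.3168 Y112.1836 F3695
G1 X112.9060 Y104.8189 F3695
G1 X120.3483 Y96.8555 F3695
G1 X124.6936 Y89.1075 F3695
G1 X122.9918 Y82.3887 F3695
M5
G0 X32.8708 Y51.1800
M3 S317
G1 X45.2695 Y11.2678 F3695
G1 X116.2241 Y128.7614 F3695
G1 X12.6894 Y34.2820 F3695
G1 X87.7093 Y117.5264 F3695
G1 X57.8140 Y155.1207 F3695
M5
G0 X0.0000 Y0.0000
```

Each laser-on run becomes one SVG element. Flip Y back into SVG space with y_svg = 195.7662 − y_machine.

Run 1: S504 ⇒ score layer `#0000ff`. The run is open, so emit a `<polyline>` with points (Y-flipped): 71.3374,67.9398 43.9286,49.0194 125.2348,109.9973.

Run 2: S504 ⇒ score layer `#0000ff`. The run is open, so emit a `<polyline>` with points (Y-flipped): 20.2254,62.2276 26.8120,63.4900 34.3218,68.8684 42.1386,75.5988 49.6463,80.9168 56.2288,82.0584 61.2699,76.2592.

Run 3: the run's S317 means `#000000` (engrave). The run returns to its start, so emit a `<polygon>` with points (Y-flipped): 63.2764,100.1421 77.3899,100.1421 77.3899,145.4046 63.2764,145.4046.

Run 4: power S317 maps to stroke `#000000` (engrave). The run returns to its start, so emit a `<polygon>` with points (Y-flipped): 120.5464,113.5554 29.7528,58.0728 141.2169,156.5389 28.3236,102.0131.

Run 5: the run's S317 means `#000000` (engrave). The run is open, so emit a `<polyline>` with points (Y-flipped): 101.4977,73.9045 100.5306,77.6303 105.3168,83.5826 112.9060,90.9473 120.3483,98.9107 124.6936,106.6587 122.9918,113.3775.

Run 6: power S317 maps to stroke `#000000` (engrave). The run is open, so emit a `<polyline>` with points (Y-flipped): 32.8708,144.5862 45.2695,184.4984 116.2241,67.0048 12.6894,161.4842 87.7093,78.2398 57.8140,40.6455.

<svg xmlns="http://www.w3.org/2000/svg" width="147.9749mm" height="195.7662mm" viewBox="0 0 147.9749 195.7662">
  <polyline points="71.3374,67.9398 43.9286,49.0194 125.2348,109.9973" fill="none" stroke="#0000ff"/>
  <polyline points="20.2254,62.2276 26.8120,63.4900 34.3218,68.8684 42.1386,75.5988 49.6463,80.9168 56.2288,82.0584 61.2699,76.2592" fill="none" stroke="#0000ff"/>
  <polygon points="63.2764,100.1421 77.3899,100.1421 77.3899,145.4046 63.2764,145.4046" fill="none" stroke="#000000"/>
  <polygon points="120.5464,113.5554 29.7528,58.0728 141.2169,156.5389 28.3236,102.0131" fill="none" stroke="#000000"/>
  <polyline points="101.4977,73.9045 100.5306,77.6303 105.3168,83.5826 112.9060,90.9473 120.3483,98.9107 124.6936,106.6587 122.9918,113.3775" fill="none" stroke="#000000"/>
  <polyline points="32.8708,144.5862 45.2695,184.4984 116.2241,67.0048 12.6894,161.4842 87.7093,78.2398 57.8140,40.6455" fill="none" stroke="#000000"/>
</svg>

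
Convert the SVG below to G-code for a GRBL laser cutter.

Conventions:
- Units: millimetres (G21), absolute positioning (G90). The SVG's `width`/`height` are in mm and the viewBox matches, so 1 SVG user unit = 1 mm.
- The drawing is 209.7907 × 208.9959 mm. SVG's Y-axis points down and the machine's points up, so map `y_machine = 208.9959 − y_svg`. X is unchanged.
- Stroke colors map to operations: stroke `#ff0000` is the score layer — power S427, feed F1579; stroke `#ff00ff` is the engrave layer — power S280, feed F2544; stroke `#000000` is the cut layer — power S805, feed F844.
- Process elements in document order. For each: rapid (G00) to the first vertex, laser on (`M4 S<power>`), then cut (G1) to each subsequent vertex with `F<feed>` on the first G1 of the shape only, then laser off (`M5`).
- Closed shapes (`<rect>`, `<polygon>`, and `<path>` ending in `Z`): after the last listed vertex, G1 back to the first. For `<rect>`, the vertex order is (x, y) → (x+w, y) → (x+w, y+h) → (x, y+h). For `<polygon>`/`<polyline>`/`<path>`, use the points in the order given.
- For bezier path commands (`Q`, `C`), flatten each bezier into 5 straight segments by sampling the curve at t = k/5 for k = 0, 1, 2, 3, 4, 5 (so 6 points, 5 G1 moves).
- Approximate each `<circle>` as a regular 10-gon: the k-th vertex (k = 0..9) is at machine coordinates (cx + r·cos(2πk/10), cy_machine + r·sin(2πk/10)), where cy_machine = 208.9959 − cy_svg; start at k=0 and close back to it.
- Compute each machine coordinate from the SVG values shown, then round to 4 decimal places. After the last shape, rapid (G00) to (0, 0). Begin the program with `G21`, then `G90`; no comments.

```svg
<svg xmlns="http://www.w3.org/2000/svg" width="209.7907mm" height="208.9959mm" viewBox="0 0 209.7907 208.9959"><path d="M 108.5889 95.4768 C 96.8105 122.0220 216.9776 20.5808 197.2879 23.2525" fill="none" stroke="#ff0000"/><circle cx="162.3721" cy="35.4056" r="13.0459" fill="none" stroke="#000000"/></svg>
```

1 u = 1 mm; y_m = 208.9959 − y.

[1] `<path>` cubic bezier, #ff0000→score S427 F1579: (108.5889,113.5191) → (115.1809,111.0936) → (140.3933,128.2440) → (171.1796,153.8296) → (194.4933,176.7097) → (197.2879,185.7434)

[2] `<circle>` circle, #000000→cut S805 F844: (175.4180,173.5903) → (172.9265,181.2585) → (166.4035,185.9977) → (158.3407,185.9977) → (151.8177,181.2585) → (149.3262,173.5903) → (151.8177,165.9221) → (158.3407,161.1829) → (166.4035,161.1829) → (172.9265,165.9221) → (175.4180,173.5903) (closed)

G21
G90
G00 X108.5889 Y113.5191
M4 S427
G1 X115.1809 Y111.0936 F1579
G1 X140.3933 Y128.2440
G1 X171.1796 Y153.8296
G1 X194.4933 Y176.7097
G1 X197.2879 Y185.7434
M5
G00 X175.4180 Y173.5903
M4 S805
G1 X172.9265 Y181.2585 F844
G1 X166.4035 Y185.9977
G1 X158.3407 Y185.9977
G1 X151.8177 Y181.2585
G1 X149.3262 Y173.5903
G1 X151.8177 Y165.9221
G1 X158.3407 Y161.1829
G1 X166.4035 Y161.1829
G1 X172.9265 Y165.9221
G1 X175.4180 Y173.5903
M5
G00 X0.0000 Y0.0000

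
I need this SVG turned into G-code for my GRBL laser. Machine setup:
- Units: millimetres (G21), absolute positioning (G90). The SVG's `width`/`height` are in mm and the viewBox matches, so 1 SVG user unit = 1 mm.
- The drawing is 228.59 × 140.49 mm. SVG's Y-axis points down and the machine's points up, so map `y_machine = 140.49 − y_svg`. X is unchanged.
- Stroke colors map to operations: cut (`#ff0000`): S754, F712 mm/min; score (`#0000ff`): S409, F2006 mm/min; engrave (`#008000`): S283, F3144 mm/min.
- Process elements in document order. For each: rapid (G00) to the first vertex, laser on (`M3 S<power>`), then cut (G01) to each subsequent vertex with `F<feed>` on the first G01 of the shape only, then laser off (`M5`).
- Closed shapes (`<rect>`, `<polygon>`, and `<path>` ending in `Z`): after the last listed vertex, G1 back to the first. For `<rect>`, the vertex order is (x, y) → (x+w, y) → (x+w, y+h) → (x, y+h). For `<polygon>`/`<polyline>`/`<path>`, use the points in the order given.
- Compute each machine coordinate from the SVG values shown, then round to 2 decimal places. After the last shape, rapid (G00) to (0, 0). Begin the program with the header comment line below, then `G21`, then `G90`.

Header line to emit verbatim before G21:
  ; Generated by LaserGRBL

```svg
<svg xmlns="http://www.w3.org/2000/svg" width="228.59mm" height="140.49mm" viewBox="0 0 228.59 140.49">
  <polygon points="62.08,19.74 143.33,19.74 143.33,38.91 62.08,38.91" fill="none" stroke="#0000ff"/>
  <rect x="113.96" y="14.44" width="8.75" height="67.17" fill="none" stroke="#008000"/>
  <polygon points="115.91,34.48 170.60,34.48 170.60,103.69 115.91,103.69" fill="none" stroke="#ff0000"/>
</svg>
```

viewBox `0 0 228.59 140.49` with mm width/height → 1 unit = 1 mm. Flip: y_m = 140.49 − y_svg.

**Shape 1** — `<polygon>` rectangle, stroke `#0000ff` → score (S409, F2006). Machine vertices: (62.08,120.75) → (143.33,120.75) → (143.33,101.58) → (62.08,101.58) → (62.08,120.75). Closed: final G1 returns to the first vertex.

**Shape 2** — `<rect>` rectangle, stroke `#008000` → engrave (S283, F3144). Machine vertices: (113.96,126.05) → (122.71,126.05) → (122.71,58.88) → (113.96,58.88) → (113.96,126.05). Closed: final G1 returns to the first vertex.

**Shape 3** — `<polygon>` rectangle, stroke `#ff0000` → cut (S754, F712). Machine vertices: (115.91,106.01) → (170.60,106.01) → (170.60,36.80) → (115.91,36.80) → (115.91,106.01). Closed: final G1 returns to the first vertex.

; Generated by LaserGRBL
G21
G90
G00 X62.08 Y120.75
M3 S409
G01 X143.33 Y120.75 F2006
G01 X143.33 Y101.58
G01 X62.08 Y101.58
G01 X62.08 Y120.75
M5
G00 X113.96 Y126.05
M3 S283
G01 X122.71 Y126.05 F3144
G01 X122.71 Y58.88
G01 X113.96 Y58.88
G01 X113.96 Y126.05
M5
G00 X115.91 Y106.01
M3 S754
G01 X170.60 Y106.01 F712
G01 X170.60 Y36.80
G01 X115.91 Y36.80
G01 X115.91 Y106.01
M5
G00 X0.00 Y0.00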